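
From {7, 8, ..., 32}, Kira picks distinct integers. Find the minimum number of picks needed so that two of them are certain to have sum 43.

A set avoiding the sum 43 can contain at most one of each pair {x, 43−x}, plus the 4 elements whose complement lies outside the range.
The integers 7, …, 21 (15 of them) are such a set: any two sum to at least 7+8 = 15 and at most 20+21 = 41 < 43.
Pigeonhole: any 16th integer completes one of the 11 pairs, so 16 choices force a sum of 43.

16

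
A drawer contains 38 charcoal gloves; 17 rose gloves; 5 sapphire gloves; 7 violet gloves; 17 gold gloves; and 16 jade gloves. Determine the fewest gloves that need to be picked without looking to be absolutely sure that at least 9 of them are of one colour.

An adversary could hand out at most 8 gloves per colour (sapphire, violet run out sooner): 8 + 8 + 5 + 7 + 8 + 8 = 44 gloves and still no colour has 9.
One more glove lands in a colour already at 8, so 45 draws are enough and 44 are not.

45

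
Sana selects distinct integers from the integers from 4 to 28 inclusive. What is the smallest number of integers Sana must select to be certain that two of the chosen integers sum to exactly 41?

A set avoiding the sum 41 can contain at most one of each pair {x, 41−x}, plus the 9 elements whose complement lies outside the range.
The integers 4, …, 20 (17 of them) are such a set: any two sum to at least 4+5 = 9 and at most 19+20 = 39 < 41.
Any 18th integer completes one of the 8 pairs, so 18 choices force a sum of 41.

18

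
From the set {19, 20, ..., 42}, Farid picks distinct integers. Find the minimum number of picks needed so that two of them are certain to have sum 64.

15

Group the elements by complementary pair {x, 64−x}: {22,42}, {23,41}, {24,40}, …, giving 10 two-element pairs; the single value 32 (it cannot pair with itself since the integers are distinct); and 3 integers whose partner 64−x falls outside [19,42].
Treating each of those 14 groups as a pigeonhole, one can pick one integer per group — 14 integers — with no two summing to 64.
The 15th integer lands in an occupied pair, forcing a sum of 64.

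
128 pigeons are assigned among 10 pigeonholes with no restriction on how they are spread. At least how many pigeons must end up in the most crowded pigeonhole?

By pigeonhole, the 10 pigeonholes are the holes and the 128 pigeons are the pigeons.
If every pigeonhole held at most 12 pigeons, the total would be at most 10 × 12 = 120, which is less than 128.
So some pigeonhole holds at least ⌈128/10⌉ = 13 pigeons.

13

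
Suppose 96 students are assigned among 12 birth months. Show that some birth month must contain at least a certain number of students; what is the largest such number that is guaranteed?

The 12 birth months are the holes and the 96 students are the pigeons.
If every birth month held at most 7 students, the total would be at most 12 × 7 = 84, which is less than 96.
So some birth month holds at least ⌈96/12⌉ = 8 students.

8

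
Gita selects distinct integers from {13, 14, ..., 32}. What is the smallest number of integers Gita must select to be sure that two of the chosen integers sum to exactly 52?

Group the elements by complementary pair {x, 52−x}: {20,32}, {21,31}, {22,30}, …, giving 6 two-element pairs; the single value 26 (it cannot pair with itself since the integers are distinct); and 7 integers whose partner 52−x falls outside [13,32].
By the pigeonhole principle, treating each of those 14 groups as a pigeonhole, one can pick one integer per group — 14 integers — with no two summing to 52.
The 15th integer lands in an occupied pair, forcing a sum of 52.

15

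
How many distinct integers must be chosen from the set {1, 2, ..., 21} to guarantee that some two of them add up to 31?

Group the elements by complementary pair {x, 31−x}: {10,21}, {11,20}, {12,19}, …, giving 6 two-element pairs and 9 integers whose partner 31−x falls outside [1,21].
Treating each of those 15 groups as a pigeonhole, one can pick one integer per group — 15 integers — with no two summing to 31.
The 16th integer lands in an occupied pair, forcing a sum of 31.

16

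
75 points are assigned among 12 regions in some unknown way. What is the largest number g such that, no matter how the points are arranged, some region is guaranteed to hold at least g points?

The 12 regions are the holes and the 75 points are the pigeons.
If every region held at most 6 points, the total would be at most 12 × 6 = 72, which is less than 75.
So some region holds at least ⌈75/12⌉ = 7 points.

7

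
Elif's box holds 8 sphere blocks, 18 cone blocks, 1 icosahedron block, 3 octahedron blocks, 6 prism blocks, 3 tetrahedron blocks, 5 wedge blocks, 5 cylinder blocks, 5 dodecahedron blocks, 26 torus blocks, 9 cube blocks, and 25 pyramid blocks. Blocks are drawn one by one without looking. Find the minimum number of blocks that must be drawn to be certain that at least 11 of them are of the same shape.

76

Put each drawn block into a box by shape. The largest draw with every box below 11 takes min(count, 10) from each shape; shapes with fewer than 10 contribute all they have.
Σ min(cᵢ, 10) = 8 + 10 + 1 + 3 + 6 + 3 + 5 + 5 + 5 + 10 + 9 + 10 = 75.
Draw number 75 + 1 = 76 must push one box to 11.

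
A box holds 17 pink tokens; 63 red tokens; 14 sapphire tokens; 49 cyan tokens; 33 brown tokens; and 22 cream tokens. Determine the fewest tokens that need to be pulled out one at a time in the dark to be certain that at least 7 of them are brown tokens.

In the worst case for collecting brown tokens, every non-brown token comes out first.
There are 17 + 63 + 14 + 49 + 22 = 165 non-brown tokens altogether.
After those, each further token must be brown, so 165 + 7 = 172 draws guarantee 7 brown tokens.

172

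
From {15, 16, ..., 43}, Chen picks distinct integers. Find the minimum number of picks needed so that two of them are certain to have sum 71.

22

A set avoiding the sum 71 can contain at most one of each pair {x, 71−x}, plus the 13 elements whose complement lies outside the range.
The integers 15, …, 35 (21 of them) are such a set: any two sum to at least 15+16 = 31 and at most 34+35 = 69 < 71.
Any 22nd integer completes one of the 8 pairs, so 22 choices force a sum of 71.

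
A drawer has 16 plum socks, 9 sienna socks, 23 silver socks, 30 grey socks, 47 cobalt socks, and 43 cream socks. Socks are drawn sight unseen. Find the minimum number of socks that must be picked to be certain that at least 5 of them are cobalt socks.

In the worst case for collecting cobalt socks, every non-cobalt sock comes out first.
There are 16 + 9 + 23 + 30 + 43 = 121 non-cobalt socks altogether.
After those, each further sock must be cobalt, so 121 + 5 = 126 draws guarantee 5 cobalt socks.

126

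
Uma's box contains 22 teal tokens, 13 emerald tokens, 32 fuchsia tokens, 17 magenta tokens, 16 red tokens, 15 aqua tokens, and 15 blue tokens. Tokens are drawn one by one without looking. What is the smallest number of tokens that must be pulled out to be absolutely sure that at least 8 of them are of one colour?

An adversary could hand out at most 7 tokens per colour: 7 + 7 + 7 + 7 + 7 + 7 + 7 = 49 tokens and still no colour has 8.
Pigeonhole: one more token lands in a colour already at 7, so 50 draws are enough and 49 are not.

50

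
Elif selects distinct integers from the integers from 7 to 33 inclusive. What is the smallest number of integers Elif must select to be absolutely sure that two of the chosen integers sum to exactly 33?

Group the elements by complementary pair {x, 33−x}: {7,26}, {8,25}, {9,24}, …, giving 10 two-element pairs and 7 integers whose partner 33−x falls outside [7,33].
Treating each of those 17 groups as a pigeonhole, one can pick one integer per group — 17 integers — with no two summing to 33.
The 18th integer lands in an occupied pair, forcing a sum of 33.

18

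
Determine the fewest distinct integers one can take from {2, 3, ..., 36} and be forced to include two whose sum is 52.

26

Group the elements by complementary pair {x, 52−x}: {16,36}, {17,35}, {18,34}, …, giving 10 two-element pairs, the single value 26 (it cannot pair with itself since the integers are distinct), and 14 integers whose partner 52−x falls outside [2,36].
Pigeonhole: treating each of those 25 groups as a pigeonhole, one can pick one integer per group — 25 integers — with no two summing to 52.
The 26th integer lands in an occupied pair, forcing a sum of 52.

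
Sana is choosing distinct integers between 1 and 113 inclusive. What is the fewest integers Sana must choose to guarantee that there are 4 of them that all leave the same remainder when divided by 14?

43

Pigeonhole: the 14 residue classes mod 14 are the pigeonholes.
With 42 integers one could put 3 in each residue class and have no class reach 4.
The 43rd integer pushes some class to 4, so 14·3 + 1 = 43.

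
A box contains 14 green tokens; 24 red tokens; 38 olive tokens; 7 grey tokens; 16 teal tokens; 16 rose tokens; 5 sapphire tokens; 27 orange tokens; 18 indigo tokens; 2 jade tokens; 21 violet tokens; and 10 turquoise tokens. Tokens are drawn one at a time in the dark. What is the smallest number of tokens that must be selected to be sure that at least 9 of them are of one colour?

87

An adversary could hand out at most 8 tokens per colour (grey, sapphire, jade run out sooner): 8 + 8 + 8 + 7 + 8 + 8 + 5 + 8 + 8 + 2 + 8 + 8 = 86 tokens and still no colour has 9.
By pigeonhole, one more token lands in a colour already at 8, so 87 draws are enough and 86 are not.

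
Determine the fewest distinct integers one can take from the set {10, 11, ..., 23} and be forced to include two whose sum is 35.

Two chosen integers sum to 35 exactly when both halves of some pair {x, 35−x} with 12 ≤ x ≤ 35−x ≤ 23 are chosen — 6 such pairs.
The remaining 2 elements (those with no distinct partner in range) can never complete a 35-sum, so the worst case takes all of them and one from each pair: 2 + 6 = 8.
Pigeonhole: the 9th integer has to be the second member of some pair, so 8 + 1 = 9.

9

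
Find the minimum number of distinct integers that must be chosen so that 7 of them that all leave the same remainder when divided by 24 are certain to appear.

The 24 residue classes mod 24 are the pigeonholes.
With 144 integers one could put 6 in each residue class and have no class reach 7.
The 145th integer pushes some class to 7, so 24·6 + 1 = 145.

145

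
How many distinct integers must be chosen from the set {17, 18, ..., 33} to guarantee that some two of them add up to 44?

13

A set avoiding the sum 44 can contain at most one of each pair {x, 44−x}, plus the 7 elements whose complement lies outside the range or equal to its own complement.
The integers 22, …, 33 (12 of them) are such a set: any two sum to at least 22+23 = 45 > 44.
By the pigeonhole principle, any 13th integer completes one of the 5 pairs, so 13 choices force a sum of 44.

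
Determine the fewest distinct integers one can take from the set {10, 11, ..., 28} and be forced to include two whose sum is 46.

15

Two chosen integers sum to 46 exactly when both halves of some pair {x, 46−x} with 18 ≤ x ≤ 46−x ≤ 28 are chosen — 5 such pairs.
The remaining 9 elements (those with no distinct partner in range) can never complete a 46-sum, so the worst case takes all of them and one from each pair: 9 + 5 = 14.
The 15th integer has to be the second member of some pair, so 14 + 1 = 15.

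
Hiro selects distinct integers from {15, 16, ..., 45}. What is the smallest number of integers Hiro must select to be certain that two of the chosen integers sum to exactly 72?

23

Group the elements by complementary pair {x, 72−x}: {27,45}, {28,44}, {29,43}, …, giving 9 two-element pairs, the single value 36 (it cannot pair with itself since the integers are distinct), and 12 integers whose partner 72−x falls outside [15,45].
Treating each of those 22 groups as a pigeonhole, one can pick one integer per group — 22 integers — with no two summing to 72.
The 23rd integer lands in an occupied pair, forcing a sum of 72.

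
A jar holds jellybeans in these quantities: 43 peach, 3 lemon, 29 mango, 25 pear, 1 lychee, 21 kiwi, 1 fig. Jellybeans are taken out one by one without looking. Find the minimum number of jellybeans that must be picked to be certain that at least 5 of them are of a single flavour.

22

An adversary could hand out at most 4 jellybeans per flavour (lemon, lychee, fig run out sooner): 4 + 3 + 4 + 4 + 1 + 4 + 1 = 21 jellybeans and still no flavour has 5.
One more jellybean lands in a flavour already at 4, so 22 draws are enough and 21 are not.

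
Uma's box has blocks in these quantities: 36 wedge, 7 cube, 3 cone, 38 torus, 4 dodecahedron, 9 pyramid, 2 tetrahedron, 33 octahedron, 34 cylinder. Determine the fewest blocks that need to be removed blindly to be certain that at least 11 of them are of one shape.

Put each drawn block into a box by shape. The largest draw with every box below 11 takes min(count, 10) from each shape; shapes with fewer than 10 contribute all they have.
Σ min(cᵢ, 10) = 10 + 7 + 3 + 10 + 4 + 9 + 2 + 10 + 10 = 65.
Draw number 65 + 1 = 66 must push one box to 11.

66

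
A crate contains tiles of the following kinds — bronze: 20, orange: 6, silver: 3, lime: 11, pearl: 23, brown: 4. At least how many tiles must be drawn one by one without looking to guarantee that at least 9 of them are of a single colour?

38

By pigeonhole, put each drawn tile into a box by colour. The largest draw with every box below 9 takes min(count, 8) from each colour; colours with fewer than 8 contribute all they have.
Σ min(cᵢ, 8) = 8 + 6 + 3 + 8 + 8 + 4 = 37.
Draw number 37 + 1 = 38 must push one box to 9.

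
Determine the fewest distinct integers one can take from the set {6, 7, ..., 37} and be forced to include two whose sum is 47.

19

Two chosen integers sum to 47 exactly when both halves of some pair {x, 47−x} with 10 ≤ x ≤ 47−x ≤ 37 are chosen — 14 such pairs.
The remaining 4 elements (those with no distinct partner in range) can never complete a 47-sum, so the worst case takes all of them and one from each pair: 4 + 14 = 18.
By the pigeonhole principle, the 19th integer has to be the second member of some pair, so 18 + 1 = 19.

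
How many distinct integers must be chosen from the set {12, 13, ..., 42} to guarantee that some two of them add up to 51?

18

Group the elements by complementary pair {x, 51−x}: {12,39}, {13,38}, {14,37}, …, giving 14 two-element pairs and 3 integers whose partner 51−x falls outside [12,42].
Pigeonhole: treating each of those 17 groups as a pigeonhole, one can pick one integer per group — 17 integers — with no two summing to 51.
The 18th integer lands in an occupied pair, forcing a sum of 51.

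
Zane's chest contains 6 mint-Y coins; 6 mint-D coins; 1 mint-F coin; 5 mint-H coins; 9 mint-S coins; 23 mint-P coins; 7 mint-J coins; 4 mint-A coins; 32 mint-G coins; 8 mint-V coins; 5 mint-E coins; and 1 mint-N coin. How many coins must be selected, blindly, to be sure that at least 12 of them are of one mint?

75

An adversary could hand out at most 11 coins per mint (10 mints run out sooner): 6 + 6 + 1 + 5 + 9 + 11 + 7 + 4 + 11 + 8 + 5 + 1 = 74 coins and still no mint has 12.
One more coin lands in a mint already at 11, so 75 draws are enough and 74 are not.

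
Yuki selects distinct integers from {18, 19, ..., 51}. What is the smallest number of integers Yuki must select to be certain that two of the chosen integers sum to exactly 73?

Two chosen integers sum to 73 exactly when both halves of some pair {x, 73−x} with 22 ≤ x ≤ 73−x ≤ 51 are chosen — 15 such pairs.
The remaining 4 elements (those with no distinct partner in range) can never complete a 73-sum, so the worst case takes all of them and one from each pair: 4 + 15 = 19.
By pigeonhole, the 20th integer has to be the second member of some pair, so 19 + 1 = 20.

20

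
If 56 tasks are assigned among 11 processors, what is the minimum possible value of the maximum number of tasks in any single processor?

The 11 processors are the holes and the 56 tasks are the pigeons.
If every processor held at most 5 tasks, the total would be at most 11 × 5 = 55, which is less than 56.
So some processor holds at least ⌈56/11⌉ = 6 tasks.

6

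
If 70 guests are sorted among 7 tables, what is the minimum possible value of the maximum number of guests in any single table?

10

By the pigeonhole principle, the 7 tables are the holes and the 70 guests are the pigeons.
If every table held at most 9 guests, the total would be at most 7 × 9 = 63, which is less than 70.
So some table holds at least ⌈70/7⌉ = 10 guests.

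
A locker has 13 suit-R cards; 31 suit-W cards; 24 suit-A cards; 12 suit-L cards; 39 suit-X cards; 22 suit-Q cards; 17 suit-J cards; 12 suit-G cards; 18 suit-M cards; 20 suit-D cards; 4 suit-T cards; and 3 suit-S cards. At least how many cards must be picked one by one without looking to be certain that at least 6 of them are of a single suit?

An adversary could hand out at most 5 cards per suit (suit-T, suit-S run out sooner): 5 + 5 + 5 + 5 + 5 + 5 + 5 + 5 + 5 + 5 + 4 + 3 = 57 cards and still no suit has 6.
One more card lands in a suit already at 5, so 58 draws are enough and 57 are not.

58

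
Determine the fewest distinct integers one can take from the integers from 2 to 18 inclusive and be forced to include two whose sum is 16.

12

Two chosen integers sum to 16 exactly when both halves of some pair {x, 16−x} with 2 ≤ x ≤ 16−x ≤ 14 are chosen — 6 such pairs.
The remaining 5 elements (those with no distinct partner in range) can never complete a 16-sum, so the worst case takes all of them and one from each pair: 5 + 6 = 11.
The 12th integer has to be the second member of some pair, so 11 + 1 = 12.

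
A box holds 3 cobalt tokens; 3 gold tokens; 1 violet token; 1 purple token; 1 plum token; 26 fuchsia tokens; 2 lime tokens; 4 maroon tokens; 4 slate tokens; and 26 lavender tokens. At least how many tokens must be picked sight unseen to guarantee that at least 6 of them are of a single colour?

The 10 colours are the holes; the tokens drawn are the pigeons.
To avoid 6 of any one colour, the worst case takes at most 5 of each colour, or every token of a colour that has fewer than 5.
That gives 3 + 3 + 1 + 1 + 1 + 5 + 2 + 4 + 4 + 5 = 29 tokens with no colour reaching 6.
The next token forces some colour to 6, so 29 + 1 = 30.

30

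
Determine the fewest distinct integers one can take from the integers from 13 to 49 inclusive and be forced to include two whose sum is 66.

Two chosen integers sum to 66 exactly when both halves of some pair {x, 66−x} with 17 ≤ x ≤ 66−x ≤ 49 are chosen — 16 such pairs.
The remaining 5 elements (those with no distinct partner in range) can never complete a 66-sum, so the worst case takes all of them and one from each pair: 5 + 16 = 21.
The 22nd integer has to be the second member of some pair, so 21 + 1 = 22.

22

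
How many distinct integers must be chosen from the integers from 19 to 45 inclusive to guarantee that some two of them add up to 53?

20

A set avoiding the sum 53 can contain at most one of each pair {x, 53−x}, plus the 11 elements whose complement lies outside the range.
The integers 27, …, 45 (19 of them) are such a set: any two sum to at least 27+28 = 55 > 53.
Any 20th integer completes one of the 8 pairs, so 20 choices force a sum of 53.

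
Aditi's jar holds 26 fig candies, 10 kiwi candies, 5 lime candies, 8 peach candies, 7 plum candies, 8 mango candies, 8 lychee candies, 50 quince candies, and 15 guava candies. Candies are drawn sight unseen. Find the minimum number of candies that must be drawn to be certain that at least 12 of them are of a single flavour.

80

Pigeonhole: put each drawn candy into a box by flavour. The largest draw with every box below 12 takes min(count, 11) from each flavour; flavours with fewer than 11 contribute all they have.
Σ min(cᵢ, 11) = 11 + 10 + 5 + 8 + 7 + 8 + 8 + 11 + 11 = 79.
Draw number 79 + 1 = 80 must push one box to 12.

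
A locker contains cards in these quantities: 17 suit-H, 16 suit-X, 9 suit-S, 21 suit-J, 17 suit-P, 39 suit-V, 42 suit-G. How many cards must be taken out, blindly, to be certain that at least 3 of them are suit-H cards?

147

In the worst case for collecting suit-H cards, every non-suit-H card comes out first.
There are 16 + 9 + 21 + 17 + 39 + 42 = 144 non-suit-H cards altogether.
After those, each further card must be suit-H, so 144 + 3 = 147 draws guarantee 3 suit-H cards.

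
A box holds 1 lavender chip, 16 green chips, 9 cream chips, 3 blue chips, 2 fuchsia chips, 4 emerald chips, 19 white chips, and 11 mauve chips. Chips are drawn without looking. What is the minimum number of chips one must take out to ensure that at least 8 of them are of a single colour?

By the pigeonhole principle, put each drawn chip into a box by colour. The largest draw with every box below 8 takes min(count, 7) from each colour; colours with fewer than 7 contribute all they have.
Σ min(cᵢ, 7) = 1 + 7 + 7 + 3 + 2 + 4 + 7 + 7 = 38.
Draw number 38 + 1 = 39 must push one box to 8.

39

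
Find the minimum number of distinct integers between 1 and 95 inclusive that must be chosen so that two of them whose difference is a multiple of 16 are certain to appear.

Integers whose pairwise differences are multiples of 16 are exactly those sharing a remainder mod 16. By the pigeonhole principle, the 16 residue classes mod 16 are the pigeonholes.
With 16 integers one could put 1 in each residue class and have no class reach 2.
The 17th integer pushes some class to 2, so 16·1 + 1 = 17.

17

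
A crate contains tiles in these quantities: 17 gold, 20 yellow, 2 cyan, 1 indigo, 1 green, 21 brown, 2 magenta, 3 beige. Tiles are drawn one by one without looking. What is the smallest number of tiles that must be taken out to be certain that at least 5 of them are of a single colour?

An adversary could hand out at most 4 tiles per colour (5 colours run out sooner): 4 + 4 + 2 + 1 + 1 + 4 + 2 + 3 = 21 tiles and still no colour has 5.
Pigeonhole: one more tile lands in a colour already at 4, so 22 draws are enough and 21 are not.

22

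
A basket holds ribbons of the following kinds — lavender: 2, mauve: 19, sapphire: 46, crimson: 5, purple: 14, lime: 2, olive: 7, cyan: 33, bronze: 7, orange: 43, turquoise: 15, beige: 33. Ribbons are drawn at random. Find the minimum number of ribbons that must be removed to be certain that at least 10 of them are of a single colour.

By the pigeonhole principle, put each drawn ribbon into a box by colour. The largest draw with every box below 10 takes min(count, 9) from each colour; colours with fewer than 9 contribute all they have.
Σ min(cᵢ, 9) = 2 + 9 + 9 + 5 + 9 + 2 + 7 + 9 + 7 + 9 + 9 + 9 = 86.
Draw number 86 + 1 = 87 must push one box to 10.

87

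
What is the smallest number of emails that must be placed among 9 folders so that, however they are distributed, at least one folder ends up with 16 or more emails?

136

With 135 emails one could put exactly 15 in each of the 9 folders, and no folder would reach 16.
Pigeonhole: one more email must land in a folder that already has 15, giving it 16.
So 9 × 15 + 1 = 136 emails are required.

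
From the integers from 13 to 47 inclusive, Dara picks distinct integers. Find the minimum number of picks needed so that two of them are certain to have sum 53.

22

Two chosen integers sum to 53 exactly when both halves of some pair {x, 53−x} with 13 ≤ x ≤ 53−x ≤ 40 are chosen — 14 such pairs.
The remaining 7 elements (those with no distinct partner in range) can never complete a 53-sum, so the worst case takes all of them and one from each pair: 7 + 14 = 21.
The 22nd integer has to be the second member of some pair, so 21 + 1 = 22.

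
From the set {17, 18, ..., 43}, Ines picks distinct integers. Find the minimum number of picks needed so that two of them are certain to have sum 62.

Group the elements by complementary pair {x, 62−x}: {19,43}, {20,42}, {21,41}, …, giving 12 two-element pairs; the single value 31 (it cannot pair with itself since the integers are distinct); and 2 integers whose partner 62−x falls outside [17,43].
Pigeonhole: treating each of those 15 groups as a pigeonhole, one can pick one integer per group — 15 integers — with no two summing to 62.
The 16th integer lands in an occupied pair, forcing a sum of 62.

16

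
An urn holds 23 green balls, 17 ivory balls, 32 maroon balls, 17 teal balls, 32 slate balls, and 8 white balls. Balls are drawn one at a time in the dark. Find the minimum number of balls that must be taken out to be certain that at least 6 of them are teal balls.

In the worst case for collecting teal balls, every non-teal ball comes out first.
There are 23 + 17 + 32 + 32 + 8 = 112 non-teal balls altogether.
After those, each further ball must be teal, so 112 + 6 = 118 draws guarantee 6 teal balls.

118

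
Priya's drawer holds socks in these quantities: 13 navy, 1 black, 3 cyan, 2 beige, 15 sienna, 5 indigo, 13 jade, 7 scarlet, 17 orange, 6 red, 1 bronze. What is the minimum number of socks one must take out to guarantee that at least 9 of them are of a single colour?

58

An adversary could hand out at most 8 socks per colour (7 colours run out sooner): 8 + 1 + 3 + 2 + 8 + 5 + 8 + 7 + 8 + 6 + 1 = 57 socks and still no colour has 9.
By the pigeonhole principle, one more sock lands in a colour already at 8, so 58 draws are enough and 57 are not.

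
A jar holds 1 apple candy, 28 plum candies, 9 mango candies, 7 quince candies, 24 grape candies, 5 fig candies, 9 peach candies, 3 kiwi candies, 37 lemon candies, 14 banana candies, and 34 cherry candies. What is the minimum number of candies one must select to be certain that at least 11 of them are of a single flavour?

85

By the pigeonhole principle, the 11 flavours are the holes; the candies drawn are the pigeons.
To avoid 11 of any one flavour, the worst case takes at most 10 of each flavour, or every candy of a flavour that has fewer than 10.
That gives 1 + 10 + 9 + 7 + 10 + 5 + 9 + 3 + 10 + 10 + 10 = 84 candies with no flavour reaching 11.
The next candy forces some flavour to 11, so 84 + 1 = 85.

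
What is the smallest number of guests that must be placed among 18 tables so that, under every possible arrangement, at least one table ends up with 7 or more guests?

With 108 guests one could put exactly 6 in each of the 18 tables, and no table would reach 7.
One more guest must land in a table that already has 6, giving it 7.
So 18 × 6 + 1 = 109 guests are required.

109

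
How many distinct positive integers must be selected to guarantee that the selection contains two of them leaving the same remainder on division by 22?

23

By pigeonhole, the 22 residue classes mod 22 are the pigeonholes.
With 22 integers one could put 1 in each residue class and have no class reach 2.
The 23rd integer pushes some class to 2, so 22·1 + 1 = 23.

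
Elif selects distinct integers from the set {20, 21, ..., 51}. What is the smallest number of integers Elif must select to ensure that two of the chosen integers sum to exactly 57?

Group the elements by complementary pair {x, 57−x}: {20,37}, {21,36}, {22,35}, …, giving 9 two-element pairs and 14 integers whose partner 57−x falls outside [20,51].
Pigeonhole: treating each of those 23 groups as a pigeonhole, one can pick one integer per group — 23 integers — with no two summing to 57.
The 24th integer lands in an occupied pair, forcing a sum of 57.

24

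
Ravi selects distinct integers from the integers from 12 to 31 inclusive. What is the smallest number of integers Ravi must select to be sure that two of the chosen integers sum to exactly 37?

A set avoiding the sum 37 can contain at most one of each pair {x, 37−x}, plus the 6 elements whose complement lies outside the range.
The integers 19, …, 31 (13 of them) are such a set: any two sum to at least 19+20 = 39 > 37.
By the pigeonhole principle, any 14th integer completes one of the 7 pairs, so 14 choices force a sum of 37.

14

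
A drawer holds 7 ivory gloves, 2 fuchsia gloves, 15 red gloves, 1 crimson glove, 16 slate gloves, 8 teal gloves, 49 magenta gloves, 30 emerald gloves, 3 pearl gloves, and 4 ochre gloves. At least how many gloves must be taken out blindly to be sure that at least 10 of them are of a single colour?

Put each drawn glove into a box by colour. The largest draw with every box below 10 takes min(count, 9) from each colour; colours with fewer than 9 contribute all they have.
Σ min(cᵢ, 9) = 7 + 2 + 9 + 1 + 9 + 8 + 9 + 9 + 3 + 4 = 61.
Draw number 61 + 1 = 62 must push one box to 10.

62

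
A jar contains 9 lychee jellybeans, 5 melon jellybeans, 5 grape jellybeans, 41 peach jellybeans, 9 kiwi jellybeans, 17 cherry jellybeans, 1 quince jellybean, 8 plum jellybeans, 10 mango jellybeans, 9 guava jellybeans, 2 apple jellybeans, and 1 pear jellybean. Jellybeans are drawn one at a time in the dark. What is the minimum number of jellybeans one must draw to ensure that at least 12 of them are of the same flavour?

By the pigeonhole principle, put each drawn jellybean into a box by flavour. The largest draw with every box below 12 takes min(count, 11) from each flavour; flavours with fewer than 11 contribute all they have.
Σ min(cᵢ, 11) = 9 + 5 + 5 + 11 + 9 + 11 + 1 + 8 + 10 + 9 + 2 + 1 = 81.
Draw number 81 + 1 = 82 must push one box to 12.

82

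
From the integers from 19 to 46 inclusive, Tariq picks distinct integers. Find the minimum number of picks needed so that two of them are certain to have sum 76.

A set avoiding the sum 76 can contain at most one of each pair {x, 76−x}, plus the 12 elements whose complement lies outside the range or equal to its own complement.
The integers 19, …, 38 (20 of them) are such a set: any two sum to at least 19+20 = 39 and at most 37+38 = 75 < 76.
Pigeonhole: any 21st integer completes one of the 8 pairs, so 21 choices force a sum of 76.

21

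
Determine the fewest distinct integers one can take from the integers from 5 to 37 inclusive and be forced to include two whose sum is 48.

21

A set avoiding the sum 48 can contain at most one of each pair {x, 48−x}, plus the 7 elements whose complement lies outside the range or equal to its own complement.
The integers 5, …, 24 (20 of them) are such a set: any two sum to at least 5+6 = 11 and at most 23+24 = 47 < 48.
By the pigeonhole principle, any 21st integer completes one of the 13 pairs, so 21 choices force a sum of 48.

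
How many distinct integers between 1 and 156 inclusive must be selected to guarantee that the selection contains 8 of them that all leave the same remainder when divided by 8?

The 8 residue classes mod 8 are the pigeonholes.
With 56 integers one could put 7 in each residue class and have no class reach 8.
The 57th integer pushes some class to 8, so 8·7 + 1 = 57.

57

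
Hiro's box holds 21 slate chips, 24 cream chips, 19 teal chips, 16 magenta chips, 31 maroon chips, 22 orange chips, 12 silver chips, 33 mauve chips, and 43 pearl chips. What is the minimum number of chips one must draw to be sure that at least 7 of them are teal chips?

In the worst case for collecting teal chips, every non-teal chip comes out first.
There are 21 + 24 + 16 + 31 + 22 + 12 + 33 + 43 = 202 non-teal chips altogether.
After those, each further chip must be teal, so 202 + 7 = 209 draws guarantee 7 teal chips.

209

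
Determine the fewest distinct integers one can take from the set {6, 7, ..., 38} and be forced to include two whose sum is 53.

Group the elements by complementary pair {x, 53−x}: {15,38}, {16,37}, {17,36}, …, giving 12 two-element pairs and 9 integers whose partner 53−x falls outside [6,38].
By pigeonhole, treating each of those 21 groups as a pigeonhole, one can pick one integer per group — 21 integers — with no two summing to 53.
The 22nd integer lands in an occupied pair, forcing a sum of 53.

22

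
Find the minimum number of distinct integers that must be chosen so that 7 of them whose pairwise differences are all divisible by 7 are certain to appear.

Integers whose pairwise differences are multiples of 7 are exactly those sharing a remainder mod 7. By the pigeonhole principle, the 7 residue classes mod 7 are the pigeonholes.
With 42 integers one could put 6 in each residue class and have no class reach 7.
The 43rd integer pushes some class to 7, so 7·6 + 1 = 43.

43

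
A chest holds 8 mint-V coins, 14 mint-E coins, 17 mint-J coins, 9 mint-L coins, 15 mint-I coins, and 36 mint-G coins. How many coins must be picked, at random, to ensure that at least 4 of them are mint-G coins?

67

In the worst case for collecting mint-G coins, every non-mint-G coin comes out first.
There are 8 + 14 + 17 + 9 + 15 = 63 non-mint-G coins altogether.
After those, each further coin must be mint-G, so 63 + 4 = 67 draws guarantee 4 mint-G coins.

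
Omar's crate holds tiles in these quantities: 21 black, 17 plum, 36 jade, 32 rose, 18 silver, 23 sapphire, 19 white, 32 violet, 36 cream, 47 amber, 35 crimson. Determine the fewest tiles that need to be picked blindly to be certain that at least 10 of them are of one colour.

By the pigeonhole principle, the 11 colours are the holes; the tiles drawn are the pigeons.
To avoid 10 of any one colour, the worst case takes at most 9 of each colour.
That gives 9 + 9 + 9 + 9 + 9 + 9 + 9 + 9 + 9 + 9 + 9 = 99 tiles with no colour reaching 10.
The next tile forces some colour to 10, so 99 + 1 = 100.

100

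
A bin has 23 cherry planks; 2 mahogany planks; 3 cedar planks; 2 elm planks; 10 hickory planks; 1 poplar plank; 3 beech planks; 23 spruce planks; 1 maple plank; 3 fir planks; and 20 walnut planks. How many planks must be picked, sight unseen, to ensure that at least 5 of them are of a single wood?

32

Put each drawn plank into a box by wood. The largest draw with every box below 5 takes min(count, 4) from each wood; woods with fewer than 4 contribute all they have.
Σ min(cᵢ, 4) = 4 + 2 + 3 + 2 + 4 + 1 + 3 + 4 + 1 + 3 + 4 = 31.
Draw number 31 + 1 = 32 must push one box to 5.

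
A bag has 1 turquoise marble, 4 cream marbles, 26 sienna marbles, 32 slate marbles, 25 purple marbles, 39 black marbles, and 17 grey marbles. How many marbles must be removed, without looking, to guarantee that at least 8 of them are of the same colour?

An adversary could hand out at most 7 marbles per colour (turquoise, cream run out sooner): 1 + 4 + 7 + 7 + 7 + 7 + 7 = 40 marbles and still no colour has 8.
One more marble lands in a colour already at 7, so 41 draws are enough and 40 are not.

41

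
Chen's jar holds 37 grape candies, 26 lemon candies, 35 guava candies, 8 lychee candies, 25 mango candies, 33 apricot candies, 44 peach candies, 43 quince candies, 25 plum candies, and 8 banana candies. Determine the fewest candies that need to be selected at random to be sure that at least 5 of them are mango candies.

264

In the worst case for collecting mango candies, every non-mango candy comes out first.
There are 37 + 26 + 35 + 8 + 33 + 44 + 43 + 25 + 8 = 259 non-mango candies altogether.
After those, each further candy must be mango, so 259 + 5 = 264 draws guarantee 5 mango candies.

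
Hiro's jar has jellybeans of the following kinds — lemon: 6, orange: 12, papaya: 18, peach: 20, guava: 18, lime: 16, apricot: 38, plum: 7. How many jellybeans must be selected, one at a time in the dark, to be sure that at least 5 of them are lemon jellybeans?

134

In the worst case for collecting lemon jellybeans, every non-lemon jellybean comes out first.
There are 12 + 18 + 20 + 18 + 16 + 38 + 7 = 129 non-lemon jellybeans altogether.
After those, each further jellybean must be lemon, so 129 + 5 = 134 draws guarantee 5 lemon jellybeans.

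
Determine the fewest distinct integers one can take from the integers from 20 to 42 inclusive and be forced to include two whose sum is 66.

A set avoiding the sum 66 can contain at most one of each pair {x, 66−x}, plus the 5 elements whose complement lies outside the range or equal to its own complement.
The integers 20, …, 33 (14 of them) are such a set: any two sum to at least 20+21 = 41 and at most 32+33 = 65 < 66.
Any 15th integer completes one of the 9 pairs, so 15 choices force a sum of 66.

15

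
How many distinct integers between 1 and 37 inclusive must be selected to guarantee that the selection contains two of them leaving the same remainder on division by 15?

16

By pigeonhole, the 15 residue classes mod 15 are the pigeonholes.
With 15 integers one could put 1 in each residue class and have no class reach 2.
The 16th integer pushes some class to 2, so 15·1 + 1 = 16.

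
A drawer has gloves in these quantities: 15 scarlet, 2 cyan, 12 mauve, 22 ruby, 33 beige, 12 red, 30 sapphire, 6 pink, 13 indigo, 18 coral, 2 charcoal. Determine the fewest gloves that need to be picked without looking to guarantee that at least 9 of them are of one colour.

75

Pigeonhole: the 11 colours are the holes; the gloves drawn are the pigeons.
To avoid 9 of any one colour, the worst case takes at most 8 of each colour, or every glove of a colour that has fewer than 8.
That gives 8 + 2 + 8 + 8 + 8 + 8 + 8 + 6 + 8 + 8 + 2 = 74 gloves with no colour reaching 9.
The next glove forces some colour to 9, so 74 + 1 = 75.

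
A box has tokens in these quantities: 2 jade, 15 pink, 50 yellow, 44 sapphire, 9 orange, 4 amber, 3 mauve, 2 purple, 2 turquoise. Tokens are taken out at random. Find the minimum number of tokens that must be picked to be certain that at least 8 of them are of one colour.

By pigeonhole, put each drawn token into a box by colour. The largest draw with every box below 8 takes min(count, 7) from each colour; colours with fewer than 7 contribute all they have.
Σ min(cᵢ, 7) = 2 + 7 + 7 + 7 + 7 + 4 + 3 + 2 + 2 = 41.
Draw number 41 + 1 = 42 must push one box to 8.

42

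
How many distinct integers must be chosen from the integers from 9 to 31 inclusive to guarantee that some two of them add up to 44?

15

Two chosen integers sum to 44 exactly when both halves of some pair {x, 44−x} with 13 ≤ x ≤ 44−x ≤ 31 are chosen — 9 such pairs.
The remaining 5 elements (those with no distinct partner in range) can never complete a 44-sum, so the worst case takes all of them and one from each pair: 5 + 9 = 14.
By pigeonhole, the 15th integer has to be the second member of some pair, so 14 + 1 = 15.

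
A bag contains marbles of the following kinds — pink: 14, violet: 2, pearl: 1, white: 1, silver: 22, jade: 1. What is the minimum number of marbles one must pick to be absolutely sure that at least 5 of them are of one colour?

An adversary could hand out at most 4 marbles per colour (4 colours run out sooner): 4 + 2 + 1 + 1 + 4 + 1 = 13 marbles and still no colour has 5.
By pigeonhole, one more marble lands in a colour already at 4, so 14 draws are enough and 13 are not.

14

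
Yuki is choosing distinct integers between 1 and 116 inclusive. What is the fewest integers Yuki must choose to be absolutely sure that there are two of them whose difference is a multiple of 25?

26

Integers whose pairwise differences are multiples of 25 are exactly those sharing a remainder mod 25. By pigeonhole, the 25 residue classes mod 25 are the pigeonholes.
With 25 integers one could put 1 in each residue class and have no class reach 2.
The 26th integer pushes some class to 2, so 25·1 + 1 = 26.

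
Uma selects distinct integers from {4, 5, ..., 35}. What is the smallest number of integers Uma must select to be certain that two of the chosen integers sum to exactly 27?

23

Group the elements by complementary pair {x, 27−x}: {4,23}, {5,22}, {6,21}, …, giving 10 two-element pairs and 12 integers whose partner 27−x falls outside [4,35].
By the pigeonhole principle, treating each of those 22 groups as a pigeonhole, one can pick one integer per group — 22 integers — with no two summing to 27.
The 23rd integer lands in an occupied pair, forcing a sum of 27.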